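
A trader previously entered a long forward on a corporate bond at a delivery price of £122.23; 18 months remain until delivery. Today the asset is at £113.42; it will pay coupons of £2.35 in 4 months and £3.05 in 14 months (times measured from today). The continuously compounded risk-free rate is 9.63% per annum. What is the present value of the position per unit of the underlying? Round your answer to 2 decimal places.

£2.63

PV(remaining coupons) I = 2.35·e^(−0.0963·4/12) + 3.05·e^(−0.0963·14/12) = 5.0016
Current forward F = (S − I)·e^(rT) = (113.42 − 5.0016)·e^(0.0963·18/12) = 108.4184 × 1.155404 = 125.2671
Value (long) = (F − K)·e^(−rT) = (125.2671 − 122.23) × 0.865498 = 2.6286
Value = £2.63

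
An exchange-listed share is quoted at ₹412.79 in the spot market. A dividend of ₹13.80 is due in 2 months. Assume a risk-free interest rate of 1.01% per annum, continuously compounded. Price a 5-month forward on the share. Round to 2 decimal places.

PV(dividends) I = 13.80·e^(−0.0101·2/12)
I = 13.7768
F = (S − I)·e^(rT) = (412.79 − 13.7768) · e^(0.0101·5/12)
= 399.0132 · e^0.004208 = 399.0132 × 1.004217 = ₹400.70

₹400.70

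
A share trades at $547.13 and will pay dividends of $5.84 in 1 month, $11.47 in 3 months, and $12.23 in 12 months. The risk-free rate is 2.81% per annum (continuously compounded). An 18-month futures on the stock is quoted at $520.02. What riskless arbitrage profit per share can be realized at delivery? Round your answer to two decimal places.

PV(dividends) I = 5.84·e^(−0.0281·1/12) + 11.47·e^(−0.0281·3/12) + 12.23·e^(−0.0281·12/12) = 29.1072
Fair futures F* = (S − I)·e^(rT) = (547.13 − 29.1072)·e^0.042150 = 518.0228 × 1.043051 = 540.3242
Market $520.02 < fair 540.3242: forward underpriced → reverse cash-and-carry (short the stock, invest proceeds at r, pay the dividends, go long the forward).
Profit at T = |F_mkt − F*| = |520.02 − 540.3242| = $20.30 per share

$20.30 per share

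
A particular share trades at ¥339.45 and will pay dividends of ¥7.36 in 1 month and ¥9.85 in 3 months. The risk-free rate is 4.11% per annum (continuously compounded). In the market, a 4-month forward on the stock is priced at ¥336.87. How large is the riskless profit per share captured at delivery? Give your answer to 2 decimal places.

¥10.06 per share

PV(dividends) I = 7.36·e^(−0.0411·1/12) + 9.85·e^(−0.0411·3/12) = 17.0841
Fair forward F* = (S − I)·e^(rT) = (339.45 − 17.0841)·e^0.013700 = 322.3659 × 1.013794 = 326.8126
Market ¥336.87 > fair 326.8126: forward overpriced → cash-and-carry (borrow at r, buy the stock and collect the dividends, short the forward).
Profit at T = |F_mkt − F*| = |336.87 − 326.8126| = ¥10.06 per share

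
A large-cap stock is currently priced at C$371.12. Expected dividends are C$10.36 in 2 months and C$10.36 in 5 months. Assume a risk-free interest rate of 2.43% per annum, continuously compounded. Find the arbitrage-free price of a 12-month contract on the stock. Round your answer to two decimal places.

C$359.17

PV(dividends) I = 10.36·e^(−0.0243·2/12) + 10.36·e^(−0.0243·5/12)
I = 10.3181 + 10.2556 = 20.5737
F = (S − I)·e^(rT) = (371.12 − 20.5737) · e^(0.0243·12/12)
= 350.5463 · e^0.024300 = 350.5463 × 1.024598 = C$359.17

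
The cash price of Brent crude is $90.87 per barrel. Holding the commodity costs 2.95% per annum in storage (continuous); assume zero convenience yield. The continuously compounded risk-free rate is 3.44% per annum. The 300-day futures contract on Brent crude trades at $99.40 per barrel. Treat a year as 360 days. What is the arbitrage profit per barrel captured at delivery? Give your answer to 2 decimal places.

$3.56 per barrel

Fair futures: F* = S·e^(carry·T), with carry = (r + u) = 0.0344 + 0.0295 = 0.0639
F* = 90.87 · e^(0.0639 × 300/360) = 90.87 · e^0.053250 = 90.87 × 1.054693 = $95.8400
Market $99.40 > fair $95.8400: forward overpriced → cash-and-carry (buy spot, short the forward).
At maturity, profit = |F_mkt − F*| = |99.40 − 95.8400| = $3.56 per barrel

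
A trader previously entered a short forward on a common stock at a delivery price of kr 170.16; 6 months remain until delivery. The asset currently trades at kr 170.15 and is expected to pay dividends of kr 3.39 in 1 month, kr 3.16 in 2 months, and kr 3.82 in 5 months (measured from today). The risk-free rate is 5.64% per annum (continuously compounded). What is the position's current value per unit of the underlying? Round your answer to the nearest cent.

PV(remaining dividends) I = 3.39·e^(−0.0564·1/12) + 3.16·e^(−0.0564·2/12) + 3.82·e^(−0.0564·5/12) = 10.2358
Current forward F = (S − I)·e^(rT) = (170.15 − 10.2358)·e^(0.0564·6/12) = 159.9142 × 1.028601 = 164.4879
Value (long) = (F − K)·e^(−rT) = (164.4879 − 170.16) × 0.972194 = -5.5144
Short position value = −(long value) = kr 5.51

kr 5.51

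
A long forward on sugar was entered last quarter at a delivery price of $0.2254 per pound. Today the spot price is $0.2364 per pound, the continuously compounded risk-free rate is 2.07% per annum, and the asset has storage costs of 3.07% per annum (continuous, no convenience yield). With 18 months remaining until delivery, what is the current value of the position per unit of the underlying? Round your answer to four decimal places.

$0.0290 per pound

Current fair forward for the remaining 18 months: F = S·e^((r + u)·T), (r + u) = 0.0207 + 0.0307 = 0.0514
F = 0.2364 · e^(0.0514 × 18/12) = 0.2364 × 1.080150 = 0.2553
Value of long forward = (F − K)·e^(−rT) = (0.2553 − 0.2254) · e^(−0.0207·18/12)
= 0.0299 × 0.969427 = 0.0290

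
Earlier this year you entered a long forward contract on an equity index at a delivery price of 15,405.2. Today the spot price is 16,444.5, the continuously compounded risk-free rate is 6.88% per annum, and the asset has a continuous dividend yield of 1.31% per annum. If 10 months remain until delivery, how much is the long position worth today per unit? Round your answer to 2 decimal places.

1719.15

Current fair forward for the remaining 10 months: F = S·e^((r − q)·T), (r − q) = 0.0688 − 0.0131 = 0.0557
F = 16444.5 · e^(0.0557 × 10/12) = 16444.5 × 1.04751078 = 17225.7910
Value of long forward = (F − K)·e^(−rT) = (17225.7910 − 15405.2) · e^(−0.0688·10/12)
= 1820.5910 × 0.94427926 = 1719.15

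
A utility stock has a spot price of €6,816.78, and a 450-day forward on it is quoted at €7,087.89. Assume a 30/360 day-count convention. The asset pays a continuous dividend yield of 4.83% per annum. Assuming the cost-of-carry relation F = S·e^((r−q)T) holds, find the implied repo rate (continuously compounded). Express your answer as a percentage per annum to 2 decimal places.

7.95%

From F = S·e^((r−q)T): (r − q) = ln(F/S)/T
ln(7087.89/6816.78) = ln(1.039771) = 0.039000
(r − q) = 0.039000 / (450/360) = 0.031200
r = ln(F/S)/T + q = 0.031200 + 0.0483 = 0.079500
r = 7.95%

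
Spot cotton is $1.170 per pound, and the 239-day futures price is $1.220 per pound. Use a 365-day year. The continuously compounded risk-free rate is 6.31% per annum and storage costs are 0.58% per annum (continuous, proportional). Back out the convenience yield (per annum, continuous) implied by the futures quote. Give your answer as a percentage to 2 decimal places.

F = S·e^((r+u−y)T) ⇒ (r+u−y) = ln(F/S)/T
ln(1.220/1.170) = 0.041847; /T ⇒ 0.063909
y = r + u − ln(F/S)/T = 0.0631 + 0.0058 − 0.063909 = 0.004991
y = 0.50%

0.50%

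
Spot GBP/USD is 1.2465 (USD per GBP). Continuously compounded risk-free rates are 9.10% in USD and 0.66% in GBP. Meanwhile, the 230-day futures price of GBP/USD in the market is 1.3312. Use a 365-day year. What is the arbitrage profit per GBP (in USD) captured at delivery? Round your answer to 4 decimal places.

Fair futures: F* = S·e^(carry·T), with carry = (r_USD − r_GBP) = 0.0910 − 0.0066 = 0.0844
F* = 1.2465 · e^(0.0844 × 230/365) = 1.2465 · e^0.053184 = 1.2465 × 1.054624 = 1.3146
Market 1.3312 > fair 1.3146: forward overpriced → cash-and-carry (buy spot, short the forward).
At maturity, profit = |F_mkt − F*| = |1.3312 − 1.3146| = 0.0166 per GBP (in USD)

0.0166 per GBP (in USD)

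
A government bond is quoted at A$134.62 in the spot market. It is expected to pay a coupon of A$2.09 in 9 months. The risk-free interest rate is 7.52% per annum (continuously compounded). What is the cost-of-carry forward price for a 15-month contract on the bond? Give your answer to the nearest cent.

PV(coupons) I = 2.09·e^(−0.0752·9/12)
I = 1.9754
F = (S − I)·e^(rT) = (134.62 − 1.9754) · e^(0.0752·15/12)
= 132.6446 · e^0.094000 = 132.6446 × 1.098560 = A$145.72

A$145.72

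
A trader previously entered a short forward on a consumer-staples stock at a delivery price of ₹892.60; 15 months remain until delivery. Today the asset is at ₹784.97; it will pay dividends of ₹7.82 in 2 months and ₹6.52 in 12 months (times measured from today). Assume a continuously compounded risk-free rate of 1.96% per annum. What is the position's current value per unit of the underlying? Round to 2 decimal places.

₹100.21

PV(remaining dividends) I = 7.82·e^(−0.0196·2/12) + 6.52·e^(−0.0196·12/12) = 14.1879
Current forward F = (S − I)·e^(rT) = (784.97 − 14.1879)·e^(0.0196·15/12) = 770.7821 × 1.024803 = 789.8998
Value (long) = (F − K)·e^(−rT) = (789.8998 − 892.60) × 0.975798 = -100.2146
Short position value = −(long value) = ₹100.21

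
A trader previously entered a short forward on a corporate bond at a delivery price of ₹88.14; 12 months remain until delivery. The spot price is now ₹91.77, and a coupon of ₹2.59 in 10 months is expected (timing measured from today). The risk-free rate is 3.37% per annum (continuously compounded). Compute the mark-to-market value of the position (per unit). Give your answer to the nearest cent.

-₹4.03

PV(remaining coupons) I = 2.59·e^(−0.0337·10/12) = 2.5183
Current forward F = (S − I)·e^(rT) = (91.77 − 2.5183)·e^(0.0337·12/12) = 89.2517 × 1.034274 = 92.3107
Value (long) = (F − K)·e^(−rT) = (92.3107 − 88.14) × 0.966862 = 4.0325
Short position value = −(long value) = -₹4.03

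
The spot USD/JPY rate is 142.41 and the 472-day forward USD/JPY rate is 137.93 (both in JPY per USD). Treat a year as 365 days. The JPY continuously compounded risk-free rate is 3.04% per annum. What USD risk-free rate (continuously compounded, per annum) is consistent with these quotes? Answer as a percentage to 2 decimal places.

F = S·e^((r_JPY − r_USD)T) ⇒ r_USD = r_JPY − ln(F/S)/T
ln(137.93/142.41) = -0.031964; /(472/365) = -0.024718
r_USD = 0.0304 + 0.024718 = 0.055118
r_USD = 5.51%

5.51%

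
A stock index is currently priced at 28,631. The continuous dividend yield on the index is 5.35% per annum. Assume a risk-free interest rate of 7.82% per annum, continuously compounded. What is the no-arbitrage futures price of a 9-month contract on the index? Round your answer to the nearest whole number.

F = S·e^((r − q)T) = 28631 · e^((0.0782 − 0.0535) × 9/12)
= 28631 · e^0.018525 = 28631 × 1.018698
F = 29,166

29,166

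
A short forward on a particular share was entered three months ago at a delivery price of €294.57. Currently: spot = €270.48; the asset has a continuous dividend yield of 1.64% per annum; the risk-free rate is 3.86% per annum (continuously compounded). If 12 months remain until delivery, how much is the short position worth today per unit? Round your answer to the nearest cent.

Current fair forward for the remaining 12 months: F = S·e^((r − q)·T), (r − q) = 0.0386 − 0.0164 = 0.0222
F = 270.48 · e^(0.0222 × 12/12) = 270.48 × 1.022448 = 276.5517
Value of long forward = (F − K)·e^(−rT) = (276.5517 − 294.57) · e^(−0.0386·12/12)
= -18.0183 × 0.962135 = -17.34
Short position value = −(long value) = €17.34

€17.34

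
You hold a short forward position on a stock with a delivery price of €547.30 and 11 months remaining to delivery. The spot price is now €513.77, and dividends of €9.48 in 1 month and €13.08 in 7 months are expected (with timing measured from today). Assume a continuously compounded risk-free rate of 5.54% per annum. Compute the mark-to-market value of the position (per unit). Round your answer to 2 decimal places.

PV(remaining dividends) I = 9.48·e^(−0.0554·1/12) + 13.08·e^(−0.0554·7/12) = 22.1004
Current forward F = (S − I)·e^(rT) = (513.77 − 22.1004)·e^(0.0554·11/12) = 491.6696 × 1.052095 = 517.2831
Value (long) = (F − K)·e^(−rT) = (517.2831 − 547.30) × 0.950485 = -28.5306
Short position value = −(long value) = €28.53

€28.53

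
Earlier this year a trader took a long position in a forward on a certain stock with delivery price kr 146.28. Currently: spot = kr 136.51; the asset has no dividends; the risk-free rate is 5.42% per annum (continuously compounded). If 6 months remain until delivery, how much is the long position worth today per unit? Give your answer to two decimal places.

-kr 5.86

Current fair forward for the remaining 6 months: F = S·e^(r·T), r = 0.0542
F = 136.51 · e^(0.0542 × 6/12) = 136.51 × 1.027471 = 140.2601
Value of long forward = (F − K)·e^(−rT) = (140.2601 − 146.28) · e^(−0.0542·6/12)
= -6.0199 × 0.973264 = -5.86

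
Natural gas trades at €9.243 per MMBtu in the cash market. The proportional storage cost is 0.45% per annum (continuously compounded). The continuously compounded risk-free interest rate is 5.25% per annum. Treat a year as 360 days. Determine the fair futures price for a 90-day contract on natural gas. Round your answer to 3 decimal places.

Net carry = r + u − y = 0.0525 + 0.0045 − 0.0000 = 0.0570
F = S·e^((r+u−y)T) = 9.243 · e^(0.0570 × 90/360) = 9.243 · e^0.014250
= 9.243 × 1.014352 = €9.376 per MMBtu

€9.376 per MMBtu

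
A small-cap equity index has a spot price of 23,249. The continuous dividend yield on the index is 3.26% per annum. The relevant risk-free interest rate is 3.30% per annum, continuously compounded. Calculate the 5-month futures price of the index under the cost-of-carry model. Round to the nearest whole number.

F = S·e^((r − q)T) = 23249 · e^((0.0330 − 0.0326) × 5/12)
= 23249 · e^0.000167 = 23249 × 1.000167
F = 23,253

23,253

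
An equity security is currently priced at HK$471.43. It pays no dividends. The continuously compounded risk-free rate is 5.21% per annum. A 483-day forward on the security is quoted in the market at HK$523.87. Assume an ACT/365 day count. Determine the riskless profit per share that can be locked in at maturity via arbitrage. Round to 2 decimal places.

Fair forward: F* = S·e^(carry·T), with carry = r = 0.0521
F* = 471.43 · e^(0.0521 × 483/365) = 471.43 · e^0.068943 = 471.43 × 1.071375 = HK$505.0783
Market HK$523.87 > fair HK$505.0783: forward overpriced → cash-and-carry (buy spot, short the forward).
At maturity, profit = |F_mkt − F*| = |523.87 − 505.0783| = HK$18.79 per share

HK$18.79 per share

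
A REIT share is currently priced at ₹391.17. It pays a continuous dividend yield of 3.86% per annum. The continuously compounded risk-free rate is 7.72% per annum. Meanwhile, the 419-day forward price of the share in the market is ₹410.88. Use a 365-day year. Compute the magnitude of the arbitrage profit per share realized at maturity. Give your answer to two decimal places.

Fair forward: F* = S·e^(carry·T), with carry = (r − q) = 0.0772 − 0.0386 = 0.0386
F* = 391.17 · e^(0.0386 × 419/365) = 391.17 · e^0.044311 = 391.17 × 1.045307 = ₹408.8927
Market ₹410.88 > fair ₹408.8927: forward overpriced → cash-and-carry (buy spot, short the forward).
At maturity, profit = |F_mkt − F*| = |410.88 − 408.8927| = ₹1.99 per share

₹1.99 per share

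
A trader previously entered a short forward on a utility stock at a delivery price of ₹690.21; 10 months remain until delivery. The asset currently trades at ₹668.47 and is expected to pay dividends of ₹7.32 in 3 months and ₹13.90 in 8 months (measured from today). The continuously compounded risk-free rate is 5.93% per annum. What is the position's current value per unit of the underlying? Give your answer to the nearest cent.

PV(remaining dividends) I = 7.32·e^(−0.0593·3/12) + 13.90·e^(−0.0593·8/12) = 20.5735
Current forward F = (S − I)·e^(rT) = (668.47 − 20.5735)·e^(0.0593·10/12) = 647.8965 × 1.050658 = 680.7176
Value (long) = (F − K)·e^(−rT) = (680.7176 − 690.21) × 0.951784 = -9.0347
Short position value = −(long value) = ₹9.03

₹9.03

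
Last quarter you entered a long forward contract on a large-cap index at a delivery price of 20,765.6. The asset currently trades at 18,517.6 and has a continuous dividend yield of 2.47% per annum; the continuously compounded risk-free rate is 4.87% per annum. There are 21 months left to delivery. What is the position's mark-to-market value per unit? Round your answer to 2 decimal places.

-1334.94

Current fair forward for the remaining 21 months: F = S·e^((r − q)·T), (r − q) = 0.0487 − 0.0247 = 0.0240
F = 18517.6 · e^(0.0240 × 21/12) = 18517.6 × 1.04289448 = 19311.9028
Value of long forward = (F − K)·e^(−rT) = (19311.9028 − 20765.6) · e^(−0.0487·21/12)
= -1453.6972 × 0.91830564 = -1334.94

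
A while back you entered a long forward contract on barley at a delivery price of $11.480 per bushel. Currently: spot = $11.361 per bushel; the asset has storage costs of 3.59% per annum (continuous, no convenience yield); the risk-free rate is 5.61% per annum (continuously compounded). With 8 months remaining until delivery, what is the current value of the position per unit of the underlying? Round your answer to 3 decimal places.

$0.578 per bushel

Current fair forward for the remaining 8 months: F = S·e^((r + u)·T), (r + u) = 0.0561 + 0.0359 = 0.0920
F = 11.361 · e^(0.0920 × 8/12) = 11.361 × 1.063253 = 12.0796
Value of long forward = (F − K)·e^(−rT) = (12.0796 − 11.480) · e^(−0.0561·8/12)
= 0.5996 × 0.963291 = 0.578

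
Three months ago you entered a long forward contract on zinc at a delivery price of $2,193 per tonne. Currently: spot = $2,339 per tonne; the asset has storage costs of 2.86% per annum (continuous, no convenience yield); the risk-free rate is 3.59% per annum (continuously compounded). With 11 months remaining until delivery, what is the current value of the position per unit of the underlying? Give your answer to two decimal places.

$279.13 per tonne

Current fair forward for the remaining 11 months: F = S·e^((r + u)·T), (r + u) = 0.0359 + 0.0286 = 0.0645
F = 2339 · e^(0.0645 × 11/12) = 2339 × 1.06090785 = 2481.4635
Value of long forward = (F − K)·e^(−rT) = (2481.4635 − 2193) · e^(−0.0359·11/12)
= 288.4635 × 0.96762725 = 279.13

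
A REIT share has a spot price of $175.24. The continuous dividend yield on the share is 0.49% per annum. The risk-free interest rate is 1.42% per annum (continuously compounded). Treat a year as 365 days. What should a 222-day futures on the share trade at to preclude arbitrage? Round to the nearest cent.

F = S·e^((r − q)T) = 175.24 · e^((0.0142 − 0.0049) × 222/365)
= 175.24 · e^0.005656 = 175.24 × 1.005672
F = $176.23

$176.23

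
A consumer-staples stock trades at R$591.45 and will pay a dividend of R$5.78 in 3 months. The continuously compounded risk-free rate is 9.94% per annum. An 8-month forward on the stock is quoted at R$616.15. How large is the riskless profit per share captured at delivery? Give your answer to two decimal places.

R$9.80 per share

PV(dividends) I = 5.78·e^(−0.0994·3/12) = 5.6381
Fair forward F* = (S − I)·e^(rT) = (591.45 − 5.6381)·e^0.066267 = 585.8119 × 1.068512 = 625.9470
Market R$616.15 < fair 625.9470: forward underpriced → reverse cash-and-carry (short the stock, invest proceeds at r, pay the dividends, go long the forward).
Profit at T = |F_mkt − F*| = |616.15 − 625.9470| = R$9.80 per share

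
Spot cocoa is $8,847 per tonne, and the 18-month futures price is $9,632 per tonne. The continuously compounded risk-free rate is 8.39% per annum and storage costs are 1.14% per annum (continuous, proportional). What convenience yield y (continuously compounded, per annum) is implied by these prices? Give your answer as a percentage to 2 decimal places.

F = S·e^((r+u−y)T) ⇒ (r+u−y) = ln(F/S)/T
ln(9632/8847) = 0.085012; /T ⇒ 0.056675
y = r + u − ln(F/S)/T = 0.0839 + 0.0114 − 0.056675 = 0.038625
y = 3.86%

3.86%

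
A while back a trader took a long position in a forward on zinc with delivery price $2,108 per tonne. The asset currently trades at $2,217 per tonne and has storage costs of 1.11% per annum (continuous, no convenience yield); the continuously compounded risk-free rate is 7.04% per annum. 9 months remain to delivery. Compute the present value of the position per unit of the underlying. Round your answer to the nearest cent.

$235.95 per tonne

Current fair forward for the remaining 9 months: F = S·e^((r + u)·T), (r + u) = 0.0704 + 0.0111 = 0.0815
F = 2217 · e^(0.0815 × 9/12) = 2217 × 1.06303178 = 2356.7415
Value of long forward = (F − K)·e^(−rT) = (2356.7415 − 2108) · e^(−0.0704·9/12)
= 248.7415 × 0.94856971 = 235.95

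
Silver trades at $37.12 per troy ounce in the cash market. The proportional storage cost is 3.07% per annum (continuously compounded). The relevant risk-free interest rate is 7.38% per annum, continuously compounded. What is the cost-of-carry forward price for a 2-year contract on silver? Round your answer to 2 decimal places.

$45.75 per troy ounce

Net carry = r + u − y = 0.0738 + 0.0307 − 0.0000 = 0.1045
F = S·e^((r+u−y)T) = 37.12 · e^(0.1045 × 2) = 37.12 · e^0.209000
= 37.12 × 1.232445 = $45.75 per troy ounce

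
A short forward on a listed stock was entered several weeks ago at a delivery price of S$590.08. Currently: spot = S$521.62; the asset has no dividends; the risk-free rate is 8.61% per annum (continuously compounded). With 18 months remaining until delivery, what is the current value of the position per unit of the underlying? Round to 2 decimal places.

-S$3.03

Current fair forward for the remaining 18 months: F = S·e^(r·T), r = 0.0861
F = 521.62 · e^(0.0861 × 18/12) = 521.62 × 1.137861 = 593.5311
Value of long forward = (F − K)·e^(−rT) = (593.5311 − 590.08) · e^(−0.0861·18/12)
= 3.4511 × 0.878842 = 3.03
Short position value = −(long value) = -S$3.03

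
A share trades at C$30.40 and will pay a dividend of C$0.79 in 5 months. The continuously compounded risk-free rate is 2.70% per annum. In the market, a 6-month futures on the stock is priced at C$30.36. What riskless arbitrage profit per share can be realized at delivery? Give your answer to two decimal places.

C$0.34 per share

PV(dividends) I = 0.79·e^(−0.0270·5/12) = 0.7812
Fair futures F* = (S − I)·e^(rT) = (30.40 − 0.7812)·e^0.013500 = 29.6188 × 1.013592 = 30.0214
Market C$30.36 > fair 30.0214: forward overpriced → cash-and-carry (borrow at r, buy the stock and collect the dividends, short the forward).
Profit at T = |F_mkt − F*| = |30.36 − 30.0214| = C$0.34 per share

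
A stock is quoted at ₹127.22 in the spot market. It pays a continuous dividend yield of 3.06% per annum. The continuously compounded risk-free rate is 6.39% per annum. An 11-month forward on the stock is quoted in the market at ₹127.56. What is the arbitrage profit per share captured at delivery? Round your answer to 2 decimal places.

₹3.60 per share

Fair forward: F* = S·e^(carry·T), with carry = (r − q) = 0.0639 − 0.0306 = 0.0333
F* = 127.22 · e^(0.0333 × 11/12) = 127.22 · e^0.030525 = 127.22 × 1.030996 = ₹131.1633
Market ₹127.56 < fair ₹131.1633: forward underpriced → reverse cash-and-carry (short spot, go long the forward).
At maturity, profit = |F_mkt − F*| = |127.56 − 131.1633| = ₹3.60 per share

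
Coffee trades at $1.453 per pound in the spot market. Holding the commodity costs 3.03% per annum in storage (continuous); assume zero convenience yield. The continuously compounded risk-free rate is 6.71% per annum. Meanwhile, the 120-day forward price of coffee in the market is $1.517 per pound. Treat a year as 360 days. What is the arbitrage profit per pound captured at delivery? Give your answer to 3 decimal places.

$0.016 per pound

Fair forward: F* = S·e^(carry·T), with carry = (r + u) = 0.0671 + 0.0303 = 0.0974
F* = 1.453 · e^(0.0974 × 120/360) = 1.453 · e^0.032467 = 1.453 × 1.033000 = $1.5009
Market $1.517 > fair $1.5009: forward overpriced → cash-and-carry (buy spot, short the forward).
At maturity, profit = |F_mkt − F*| = |1.517 − 1.5009| = $0.016 per pound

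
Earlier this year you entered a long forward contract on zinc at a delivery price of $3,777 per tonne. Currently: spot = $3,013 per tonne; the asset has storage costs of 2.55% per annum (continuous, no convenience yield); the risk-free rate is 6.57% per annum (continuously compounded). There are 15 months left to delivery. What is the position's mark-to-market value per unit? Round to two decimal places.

-$368.62 per tonne

Current fair forward for the remaining 15 months: F = S·e^((r + u)·T), (r + u) = 0.0657 + 0.0255 = 0.0912
F = 3013 · e^(0.0912 × 15/12) = 3013 × 1.12075212 = 3376.8261
Value of long forward = (F − K)·e^(−rT) = (3376.8261 − 3777) · e^(−0.0657·15/12)
= -400.1739 × 0.92115681 = -368.62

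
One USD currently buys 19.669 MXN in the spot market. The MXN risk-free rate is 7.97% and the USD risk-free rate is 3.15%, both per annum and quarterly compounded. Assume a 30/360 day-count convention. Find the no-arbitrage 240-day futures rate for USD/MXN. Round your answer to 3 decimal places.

By covered interest parity, F = S · (1+r_MXN/4)^(4T) / (1+r_USD/4)^(4T)
= 19.669 × 1.054019 / 1.021138 = 19.669 × 1.032200
F = 20.302 MXN per USD

20.302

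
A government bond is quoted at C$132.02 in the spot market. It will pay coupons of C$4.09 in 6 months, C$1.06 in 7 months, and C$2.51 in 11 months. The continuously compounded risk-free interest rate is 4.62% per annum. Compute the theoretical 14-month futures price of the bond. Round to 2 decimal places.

C$131.49

PV(coupons) I = 4.09·e^(−0.0462·6/12) + 1.06·e^(−0.0462·7/12) + 2.51·e^(−0.0462·11/12)
I = 3.9966 + 1.0318 + 2.4059 = 7.4343
F = (S − I)·e^(rT) = (132.02 − 7.4343) · e^(0.0462·14/12)
= 124.5857 · e^0.053900 = 124.5857 × 1.055379 = C$131.49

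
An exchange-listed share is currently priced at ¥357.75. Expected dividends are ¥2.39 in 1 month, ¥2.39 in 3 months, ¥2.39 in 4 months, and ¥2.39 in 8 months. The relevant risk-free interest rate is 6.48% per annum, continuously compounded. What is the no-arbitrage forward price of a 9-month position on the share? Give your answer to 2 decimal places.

¥365.74

PV(dividends) I = 2.39·e^(−0.0648·1/12) + 2.39·e^(−0.0648·3/12) + 2.39·e^(−0.0648·4/12) + 2.39·e^(−0.0648·8/12)
I = 2.3771 + 2.3516 + 2.3389 + 2.2890 = 9.3566
F = (S − I)·e^(rT) = (357.75 − 9.3566) · e^(0.0648·9/12)
= 348.3934 · e^0.048600 = 348.3934 × 1.049800 = ¥365.74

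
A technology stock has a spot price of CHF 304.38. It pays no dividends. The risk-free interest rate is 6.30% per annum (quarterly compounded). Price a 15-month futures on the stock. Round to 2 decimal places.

F = S · (1+r/4)^(4T)
= 304.38 × 1.081270
F = CHF 329.12

CHF 329.12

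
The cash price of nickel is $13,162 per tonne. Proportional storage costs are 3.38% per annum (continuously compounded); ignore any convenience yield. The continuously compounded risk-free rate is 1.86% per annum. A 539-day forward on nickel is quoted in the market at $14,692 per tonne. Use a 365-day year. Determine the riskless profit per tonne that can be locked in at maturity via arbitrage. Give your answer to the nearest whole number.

Fair forward: F* = S·e^(carry·T), with carry = (r + u) = 0.0186 + 0.0338 = 0.0524
F* = 13162 · e^(0.0524 × 539/365) = 13162 · e^0.077380 = 13162 × 1.080453 = $14220.9224
Market $14692 > fair $14220.9224: forward overpriced → cash-and-carry (buy spot, short the forward).
At maturity, profit = |F_mkt − F*| = |14692 − 14220.9224| = $471 per tonne

$471 per tonne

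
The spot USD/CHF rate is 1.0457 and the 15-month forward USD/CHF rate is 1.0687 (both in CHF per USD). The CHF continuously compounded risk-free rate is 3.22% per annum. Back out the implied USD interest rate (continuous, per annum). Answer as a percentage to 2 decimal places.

1.48%

F = S·e^((r_CHF − r_USD)T) ⇒ r_USD = r_CHF − ln(F/S)/T
ln(1.0687/1.0457) = 0.021756; /(15/12) = 0.017405
r_USD = 0.0322 − 0.017405 = 0.014795
r_USD = 1.48%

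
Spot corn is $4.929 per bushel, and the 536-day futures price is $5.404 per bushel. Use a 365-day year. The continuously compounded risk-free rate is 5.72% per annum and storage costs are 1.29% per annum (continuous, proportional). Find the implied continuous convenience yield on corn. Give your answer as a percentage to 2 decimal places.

F = S·e^((r+u−y)T) ⇒ (r+u−y) = ln(F/S)/T
ln(5.404/4.929) = 0.092003; /T ⇒ 0.062651
y = r + u − ln(F/S)/T = 0.0572 + 0.0129 − 0.062651 = 0.007449
y = 0.74%

0.74%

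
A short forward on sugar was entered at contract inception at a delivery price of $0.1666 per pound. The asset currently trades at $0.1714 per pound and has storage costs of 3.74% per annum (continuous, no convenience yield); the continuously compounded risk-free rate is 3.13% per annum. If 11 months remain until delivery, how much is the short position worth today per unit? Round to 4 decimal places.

-$0.0155 per pound

Current fair forward for the remaining 11 months: F = S·e^((r + u)·T), (r + u) = 0.0313 + 0.0374 = 0.0687
F = 0.1714 · e^(0.0687 × 11/12) = 0.1714 × 1.065000 = 0.1825
Value of long forward = (F − K)·e^(−rT) = (0.1825 − 0.1666) · e^(−0.0313·11/12)
= 0.0159 × 0.971716 = 0.0155
Short position value = −(long value) = -$0.0155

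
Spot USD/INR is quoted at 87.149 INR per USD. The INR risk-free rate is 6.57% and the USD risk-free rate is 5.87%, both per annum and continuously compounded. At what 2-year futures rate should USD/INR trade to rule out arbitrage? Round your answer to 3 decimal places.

88.378

F = S·e^((r_INR − r_USD)T) = 87.149 · e^((0.0657 − 0.0587) × 2)
= 87.149 · e^0.014000 = 87.149 × 1.014098
F = 88.378 INR per USD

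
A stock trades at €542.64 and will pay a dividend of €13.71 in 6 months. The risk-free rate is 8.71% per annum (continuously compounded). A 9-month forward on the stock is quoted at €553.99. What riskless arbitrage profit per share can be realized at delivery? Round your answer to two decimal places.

€11.27 per share

PV(dividends) I = 13.71·e^(−0.0871·6/12) = 13.1257
Fair forward F* = (S − I)·e^(rT) = (542.64 − 13.1257)·e^0.065325 = 529.5143 × 1.067506 = 565.2597
Market €553.99 < fair 565.2597: forward underpriced → reverse cash-and-carry (short the stock, invest proceeds at r, pay the dividends, go long the forward).
Profit at T = |F_mkt − F*| = |553.99 − 565.2597| = €11.27 per share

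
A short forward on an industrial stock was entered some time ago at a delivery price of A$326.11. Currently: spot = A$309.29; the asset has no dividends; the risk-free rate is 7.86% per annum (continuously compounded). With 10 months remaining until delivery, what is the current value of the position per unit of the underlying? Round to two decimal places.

Current fair forward for the remaining 10 months: F = S·e^(r·T), r = 0.0786
F = 309.29 · e^(0.0786 × 10/12) = 309.29 × 1.067693 = 330.2268
Value of long forward = (F − K)·e^(−rT) = (330.2268 − 326.11) · e^(−0.0786·10/12)
= 4.1168 × 0.936599 = 3.86
Short position value = −(long value) = -A$3.86

-A$3.86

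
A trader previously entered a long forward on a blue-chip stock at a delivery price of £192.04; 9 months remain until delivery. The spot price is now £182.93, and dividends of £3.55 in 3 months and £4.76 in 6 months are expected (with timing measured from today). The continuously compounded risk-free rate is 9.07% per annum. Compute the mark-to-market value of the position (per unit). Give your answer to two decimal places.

-£4.50

PV(remaining dividends) I = 3.55·e^(−0.0907·3/12) + 4.76·e^(−0.0907·6/12) = 8.0194
Current forward F = (S − I)·e^(rT) = (182.93 − 8.0194)·e^(0.0907·9/12) = 174.9106 × 1.070392 = 187.2229
Value (long) = (F − K)·e^(−rT) = (187.2229 − 192.04) × 0.934237 = -4.5003
Value = -£4.50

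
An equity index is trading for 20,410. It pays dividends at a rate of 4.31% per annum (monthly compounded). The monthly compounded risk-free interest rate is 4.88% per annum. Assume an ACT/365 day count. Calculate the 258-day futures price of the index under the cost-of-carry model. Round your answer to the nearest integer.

F = S · (1+r/12)^(12T) / (1+q/12)^(12T)
= 20410 × 1.035024 / 1.030878 = 20410 × 1.004022
F = 20,492

20,492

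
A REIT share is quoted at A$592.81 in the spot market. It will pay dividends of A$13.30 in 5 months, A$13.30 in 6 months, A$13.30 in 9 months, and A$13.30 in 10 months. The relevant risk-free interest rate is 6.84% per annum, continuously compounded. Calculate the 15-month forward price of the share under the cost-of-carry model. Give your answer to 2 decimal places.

PV(dividends) I = 13.30·e^(−0.0684·5/12) + 13.30·e^(−0.0684·6/12) + 13.30·e^(−0.0684·9/12) + 13.30·e^(−0.0684·10/12)
I = 12.9263 + 12.8528 + 12.6349 + 12.5631 = 50.9771
F = (S − I)·e^(rT) = (592.81 − 50.9771) · e^(0.0684·15/12)
= 541.8329 · e^0.085500 = 541.8329 × 1.089262 = A$590.20

A$590.20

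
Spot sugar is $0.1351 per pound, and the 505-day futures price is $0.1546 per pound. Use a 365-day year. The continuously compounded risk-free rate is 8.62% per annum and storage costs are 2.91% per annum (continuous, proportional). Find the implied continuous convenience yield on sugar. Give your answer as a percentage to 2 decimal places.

1.79%

F = S·e^((r+u−y)T) ⇒ (r+u−y) = ln(F/S)/T
ln(0.1546/0.1351) = 0.134826; /T ⇒ 0.097448
y = r + u − ln(F/S)/T = 0.0862 + 0.0291 − 0.097448 = 0.017852
y = 1.79%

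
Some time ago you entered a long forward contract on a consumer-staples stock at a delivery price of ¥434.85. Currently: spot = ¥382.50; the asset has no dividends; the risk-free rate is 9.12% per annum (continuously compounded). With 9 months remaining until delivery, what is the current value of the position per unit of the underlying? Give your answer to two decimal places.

-¥23.60

Current fair forward for the remaining 9 months: F = S·e^(r·T), r = 0.0912
F = 382.50 · e^(0.0912 × 9/12) = 382.50 × 1.070794 = 409.5787
Value of long forward = (F − K)·e^(−rT) = (409.5787 − 434.85) · e^(−0.0912·9/12)
= -25.2713 × 0.933887 = -23.60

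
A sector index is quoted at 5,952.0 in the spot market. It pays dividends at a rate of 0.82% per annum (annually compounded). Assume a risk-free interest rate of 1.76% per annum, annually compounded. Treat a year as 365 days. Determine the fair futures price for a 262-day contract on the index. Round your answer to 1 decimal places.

5,991.8

F = S · (1+r)^T / (1+q)^T
= 5952.0 × 1.012602 / 1.005879 = 5952.0 × 1.006684
F = 5,991.8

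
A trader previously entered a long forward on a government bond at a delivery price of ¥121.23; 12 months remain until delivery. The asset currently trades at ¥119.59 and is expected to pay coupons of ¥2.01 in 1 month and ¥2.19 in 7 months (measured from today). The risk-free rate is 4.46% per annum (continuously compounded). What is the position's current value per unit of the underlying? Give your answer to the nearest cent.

PV(remaining coupons) I = 2.01·e^(−0.0446·1/12) + 2.19·e^(−0.0446·7/12) = 4.1363
Current forward F = (S − I)·e^(rT) = (119.59 − 4.1363)·e^(0.0446·12/12) = 115.4537 × 1.045610 = 120.7195
Value (long) = (F − K)·e^(−rT) = (120.7195 − 121.23) × 0.956380 = -0.4882
Value = -¥0.49

-¥0.49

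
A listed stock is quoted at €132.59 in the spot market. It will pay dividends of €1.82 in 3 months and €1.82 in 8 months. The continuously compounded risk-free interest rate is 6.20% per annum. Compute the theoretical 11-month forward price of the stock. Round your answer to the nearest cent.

€136.60

PV(dividends) I = 1.82·e^(−0.0620·3/12) + 1.82·e^(−0.0620·8/12)
I = 1.7920 + 1.7463 = 3.5383
F = (S − I)·e^(rT) = (132.59 − 3.5383) · e^(0.0620·11/12)
= 129.0517 · e^0.056833 = 129.0517 × 1.058479 = €136.60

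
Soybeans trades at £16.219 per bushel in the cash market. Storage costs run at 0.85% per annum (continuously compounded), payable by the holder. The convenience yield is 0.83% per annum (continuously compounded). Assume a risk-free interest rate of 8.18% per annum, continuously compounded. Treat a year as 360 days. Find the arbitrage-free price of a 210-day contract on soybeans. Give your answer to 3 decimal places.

Net carry = r + u − y = 0.0818 + 0.0085 − 0.0083 = 0.0820
F = S·e^((r+u−y)T) = 16.219 · e^(0.0820 × 210/360) = 16.219 · e^0.047833
= 16.219 × 1.048995 = £17.014 per bushel

£17.014 per bushel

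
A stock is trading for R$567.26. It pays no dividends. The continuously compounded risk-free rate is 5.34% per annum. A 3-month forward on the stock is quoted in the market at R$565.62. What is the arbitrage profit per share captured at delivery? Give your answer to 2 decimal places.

Fair forward: F* = S·e^(carry·T), with carry = r = 0.0534
F* = 567.26 · e^(0.0534 × 3/12) = 567.26 · e^0.013350 = 567.26 × 1.013440 = R$574.8840
Market R$565.62 < fair R$574.8840: forward underpriced → reverse cash-and-carry (short spot, go long the forward).
At maturity, profit = |F_mkt − F*| = |565.62 − 574.8840| = R$9.26 per share

R$9.26 per share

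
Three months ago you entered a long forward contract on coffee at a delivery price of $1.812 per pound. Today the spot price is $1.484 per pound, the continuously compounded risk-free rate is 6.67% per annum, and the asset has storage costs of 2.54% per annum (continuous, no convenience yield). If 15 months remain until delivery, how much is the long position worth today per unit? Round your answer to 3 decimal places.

Current fair forward for the remaining 15 months: F = S·e^((r + u)·T), (r + u) = 0.0667 + 0.0254 = 0.0921
F = 1.484 · e^(0.0921 × 15/12) = 1.484 × 1.122014 = 1.6651
Value of long forward = (F − K)·e^(−rT) = (1.6651 − 1.812) · e^(−0.0667·15/12)
= -0.1469 × 0.920006 = -0.135

-$0.135 per pound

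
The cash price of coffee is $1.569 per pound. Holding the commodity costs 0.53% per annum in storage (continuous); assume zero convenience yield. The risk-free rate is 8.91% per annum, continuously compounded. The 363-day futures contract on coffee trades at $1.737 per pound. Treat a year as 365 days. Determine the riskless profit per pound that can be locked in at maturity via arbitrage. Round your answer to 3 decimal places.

Fair futures: F* = S·e^(carry·T), with carry = (r + u) = 0.0891 + 0.0053 = 0.0944
F* = 1.569 · e^(0.0944 × 363/365) = 1.569 · e^0.093883 = 1.569 × 1.098431 = $1.7234
Market $1.737 > fair $1.7234: forward overpriced → cash-and-carry (buy spot, short the forward).
At maturity, profit = |F_mkt − F*| = |1.737 − 1.7234| = $0.014 per pound

$0.014 per pound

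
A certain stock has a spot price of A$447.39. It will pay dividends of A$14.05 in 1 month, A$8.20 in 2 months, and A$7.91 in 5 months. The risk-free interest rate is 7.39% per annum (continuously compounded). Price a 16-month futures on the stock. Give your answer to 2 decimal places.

A$460.91

PV(dividends) I = 14.05·e^(−0.0739·1/12) + 8.20·e^(−0.0739·2/12) + 7.91·e^(−0.0739·5/12)
I = 13.9637 + 8.0996 + 7.6701 = 29.7334
F = (S − I)·e^(rT) = (447.39 − 29.7334) · e^(0.0739·16/12)
= 417.6566 · e^0.098533 = 417.6566 × 1.103551 = A$460.91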